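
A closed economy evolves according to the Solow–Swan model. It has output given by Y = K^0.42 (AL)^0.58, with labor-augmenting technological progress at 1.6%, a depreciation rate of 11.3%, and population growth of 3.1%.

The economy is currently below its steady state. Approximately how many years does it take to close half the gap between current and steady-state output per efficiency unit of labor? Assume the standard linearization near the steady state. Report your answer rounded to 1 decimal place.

t_½ ≈ 7.5 years

Near the steady state the convergence rate is λ = (1 − α)(n + g + δ).
λ = (1 − 0.42) × 0.160 = 0.58 × 0.160 = 0.0928
Half-life = ln 2 / λ = 0.6931 / 0.0928 ≈ 7.47 years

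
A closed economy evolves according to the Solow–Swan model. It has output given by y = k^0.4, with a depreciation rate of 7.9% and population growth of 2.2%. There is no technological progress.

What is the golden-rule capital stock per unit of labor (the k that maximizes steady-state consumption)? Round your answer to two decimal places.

The golden rule sets f'(k) = n + δ, i.e. α·k^(α−1) = n + δ.
So k^(1−α) = α / (n + δ) = 0.4 / 0.101 = 3.9604.
k_gold = 3.9604^(1/0.6) ≈ 9.9136

k_gold ≈ 9.91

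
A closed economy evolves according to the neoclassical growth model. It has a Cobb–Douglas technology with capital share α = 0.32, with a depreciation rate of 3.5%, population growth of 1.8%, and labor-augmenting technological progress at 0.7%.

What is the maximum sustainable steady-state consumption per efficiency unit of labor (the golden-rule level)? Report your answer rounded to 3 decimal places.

At the golden rule, f'(k) = n + g + δ, so α·k^(α−1) = n + g + δ and k_gold = (α/(n + g + δ))^(1/(1−α)).
k_gold = (0.32/0.060)^(1/0.68) = 5.3333^1.4706 ≈ 11.7252
c_gold = f(k_gold) − (n + g + δ)·k_gold = 2.1985 − 0.060×11.7252 ≈ 1.4950

c_gold ≈ 1.495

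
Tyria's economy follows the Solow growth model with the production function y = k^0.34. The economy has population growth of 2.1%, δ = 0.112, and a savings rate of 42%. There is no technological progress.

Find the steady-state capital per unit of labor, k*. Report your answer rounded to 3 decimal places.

At the steady state, Δk = 0, so s·k^α = (n + δ)·k.
Dividing both sides by k: k^(1−α) = s / (n + δ).
k^0.66 = 0.42 / (0.021 + 0.112) = 0.42 / 0.133 = 3.1579
k* = 3.1579^(1/0.66) ≈ 5.7104

k* = 5.710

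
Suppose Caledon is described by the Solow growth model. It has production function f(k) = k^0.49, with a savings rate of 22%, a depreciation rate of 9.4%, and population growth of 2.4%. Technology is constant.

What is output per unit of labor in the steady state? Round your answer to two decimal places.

y* = 1.82

At the steady state, Δk = 0, so s·k^α = (n + δ)·k.
Rearranging, k^(1−α) = s / (n + δ).
k^0.51 = 0.22 / (0.024 + 0.094) = 0.22 / 0.118 = 1.8644
k* = 1.8644^(1/0.51) ≈ 3.3921
y* = (k*)^α = 3.3921^0.49 ≈ 1.8194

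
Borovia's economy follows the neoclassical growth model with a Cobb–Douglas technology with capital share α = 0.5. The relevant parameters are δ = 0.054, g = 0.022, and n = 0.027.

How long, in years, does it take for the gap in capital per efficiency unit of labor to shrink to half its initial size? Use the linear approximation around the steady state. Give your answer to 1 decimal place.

Near the steady state the convergence rate is λ = (1 − α)(n + g + δ).
λ = (1 − 0.5) × 0.103 = 0.5 × 0.103 = 0.0515
Half-life = ln 2 / λ = 0.6931 / 0.0515 ≈ 13.46 years

half-life ≈ 13.5 years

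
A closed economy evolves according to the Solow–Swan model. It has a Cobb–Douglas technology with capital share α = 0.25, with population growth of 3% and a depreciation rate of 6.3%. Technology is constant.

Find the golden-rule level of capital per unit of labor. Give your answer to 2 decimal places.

k_gold ≈ 3.74

The golden rule sets f'(k) = n + δ, i.e. α·k^(α−1) = n + δ.
So k^(1−α) = α / (n + δ) = 0.25 / 0.093 = 2.6882.
k_gold = 2.6882^(1/0.75) ≈ 3.7378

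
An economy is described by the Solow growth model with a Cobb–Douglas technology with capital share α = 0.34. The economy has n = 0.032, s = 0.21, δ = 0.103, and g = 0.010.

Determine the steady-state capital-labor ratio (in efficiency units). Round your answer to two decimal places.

k* ≈ 1.75

In steady state, investment equals break-even investment: s·k^α = (n + g + δ)·k.
Dividing both sides by k: k^(1−α) = s / (n + g + δ).
k^0.66 = 0.21 / (0.032 + 0.010 + 0.103) = 0.21 / 0.145 = 1.4483
k* = 1.4483^(1/0.66) ≈ 1.7528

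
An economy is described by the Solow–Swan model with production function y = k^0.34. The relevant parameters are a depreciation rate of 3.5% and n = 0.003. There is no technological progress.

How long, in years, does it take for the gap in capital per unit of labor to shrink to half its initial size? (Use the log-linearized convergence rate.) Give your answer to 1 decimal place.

about 27.6 years

Near the steady state the convergence rate is λ = (1 − α)(n + δ).
λ = (1 − 0.34) × 0.038 = 0.66 × 0.038 = 0.02508
Half-life = ln 2 / λ = 0.6931 / 0.02508 ≈ 27.64 years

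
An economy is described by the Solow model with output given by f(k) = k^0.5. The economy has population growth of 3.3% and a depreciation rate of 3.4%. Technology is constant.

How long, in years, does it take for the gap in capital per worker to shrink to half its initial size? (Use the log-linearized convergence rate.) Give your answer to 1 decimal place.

Near the steady state the convergence rate is λ = (1 − α)(n + δ).
λ = (1 − 0.5) × 0.067 = 0.5 × 0.067 = 0.0335
Half-life = ln 2 / λ = 0.6931 / 0.0335 ≈ 20.69 years

half-life ≈ 20.7 years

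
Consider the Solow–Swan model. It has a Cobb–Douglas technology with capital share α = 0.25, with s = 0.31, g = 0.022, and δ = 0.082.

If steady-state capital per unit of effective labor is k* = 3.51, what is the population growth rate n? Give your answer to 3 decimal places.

At the steady state, Δk = 0, so s·k^α = (n + g + δ)·k.
So s / (n + g + δ) = (k*)^(1−α) = 3.51^0.75 = 2.5644.
Therefore n + g + δ = s / 2.5644 = 0.31 / 2.5644 = 0.1209, so n = 0.1209 − 0.104 = 0.0169.

n ≈ 0.017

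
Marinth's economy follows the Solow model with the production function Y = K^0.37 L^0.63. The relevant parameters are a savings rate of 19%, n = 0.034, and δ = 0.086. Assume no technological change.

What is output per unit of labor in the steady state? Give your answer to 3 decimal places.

y* = 1.310

Steady state requires s·f(k) = (n + δ)·k, i.e. s·k^α = (n + δ)·k.
Dividing both sides by k: k^(1−α) = s / (n + δ).
k^0.63 = 0.19 / (0.034 + 0.086) = 0.19 / 0.120 = 1.5833
k* = 1.5833^(1/0.63) ≈ 2.0738
y* = (k*)^α = 2.0738^0.37 ≈ 1.3098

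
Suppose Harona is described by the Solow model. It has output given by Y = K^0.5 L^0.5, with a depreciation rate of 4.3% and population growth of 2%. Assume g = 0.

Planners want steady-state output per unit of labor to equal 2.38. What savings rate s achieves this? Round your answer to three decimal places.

Steady state requires s·f(k) = (n + δ)·k, i.e. s·k^α = (n + δ)·k.
Since y* = [s/(n + δ)]^(α/(1−α)), we have s/(n + δ) = (y*)^((1−α)/α) = 2.38^1 = 2.3800.
Therefore s = 2.3800 × (n + δ) = 2.3800 × 0.063 = 0.1499.

s ≈ 0.150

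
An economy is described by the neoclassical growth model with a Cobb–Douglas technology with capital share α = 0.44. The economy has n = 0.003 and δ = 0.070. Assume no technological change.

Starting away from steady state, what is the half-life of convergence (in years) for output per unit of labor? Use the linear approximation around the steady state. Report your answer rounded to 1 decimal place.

half-life ≈ 17.0 years

Near the steady state the convergence rate is λ = (1 − α)(n + δ).
λ = (1 − 0.44) × 0.073 = 0.56 × 0.073 = 0.04088
Half-life = ln 2 / λ = 0.6931 / 0.04088 ≈ 16.95 years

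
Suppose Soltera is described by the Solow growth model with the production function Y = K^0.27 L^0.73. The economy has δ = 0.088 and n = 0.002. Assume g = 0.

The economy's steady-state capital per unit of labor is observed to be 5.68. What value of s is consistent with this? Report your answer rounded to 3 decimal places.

s ≈ 0.320

Steady state requires s·f(k) = (n + δ)·k, i.e. s·k^α = (n + δ)·k.
So s / (n + δ) = (k*)^(1−α) = 5.68^0.73 = 3.5536.
Therefore s = 3.5536 × (n + δ) = 3.5536 × 0.090 = 0.3198.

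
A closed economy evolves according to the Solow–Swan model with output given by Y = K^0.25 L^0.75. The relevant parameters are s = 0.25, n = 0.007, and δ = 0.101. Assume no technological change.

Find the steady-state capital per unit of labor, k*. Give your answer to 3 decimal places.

At the steady state, Δk = 0, so s·k^α = (n + δ)·k.
Rearranging, k^(1−α) = s / (n + δ).
k^0.75 = 0.25 / (0.007 + 0.101) = 0.25 / 0.108 = 2.3148
k* = 2.3148^(1/0.75) ≈ 3.0621

k* = 3.062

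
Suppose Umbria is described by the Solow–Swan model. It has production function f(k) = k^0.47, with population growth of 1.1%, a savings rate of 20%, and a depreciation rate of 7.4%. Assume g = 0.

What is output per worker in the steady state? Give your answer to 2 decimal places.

Steady state requires s·f(k) = (n + δ)·k, i.e. s·k^α = (n + δ)·k.
Rearranging, k^(1−α) = s / (n + δ).
k^0.53 = 0.20 / (0.011 + 0.074) = 0.20 / 0.085 = 2.3529
k* = 2.3529^(1/0.53) ≈ 5.0250
y* = (k*)^α = 5.0250^0.47 ≈ 2.1357

y* = 2.14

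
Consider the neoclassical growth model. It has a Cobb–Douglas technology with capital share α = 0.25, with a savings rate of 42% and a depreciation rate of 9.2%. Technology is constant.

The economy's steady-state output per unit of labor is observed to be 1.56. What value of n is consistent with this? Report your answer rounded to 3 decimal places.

At the steady state, Δk = 0, so s·k^α = (n + δ)·k.
Since y* = [s/(n + δ)]^(α/(1−α)), we have s/(n + δ) = (y*)^((1−α)/α) = 1.56^3 = 3.7964.
Therefore n + δ = s / 3.7964 = 0.42 / 3.7964 = 0.1106, so n = 0.1106 − 0.092 = 0.0186.

n ≈ 0.019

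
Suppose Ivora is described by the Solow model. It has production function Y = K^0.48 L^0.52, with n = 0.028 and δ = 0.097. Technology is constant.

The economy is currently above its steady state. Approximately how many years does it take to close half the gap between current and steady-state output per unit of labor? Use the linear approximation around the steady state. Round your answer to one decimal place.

half-life ≈ 10.7 years

Near the steady state the convergence rate is λ = (1 − α)(n + δ).
λ = (1 − 0.48) × 0.125 = 0.52 × 0.125 = 0.0650
Half-life = ln 2 / λ = 0.6931 / 0.0650 ≈ 10.66 years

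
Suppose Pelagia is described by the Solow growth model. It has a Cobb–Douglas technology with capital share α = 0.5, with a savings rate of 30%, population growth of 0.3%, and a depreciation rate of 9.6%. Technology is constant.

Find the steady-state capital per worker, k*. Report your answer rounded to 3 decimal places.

Steady state requires s·f(k) = (n + δ)·k, i.e. s·k^α = (n + δ)·k.
Rearranging, k^(1−α) = s / (n + δ).
k^0.5 = 0.30 / (0.003 + 0.096) = 0.30 / 0.099 = 3.0303
k* = 3.0303^(1/0.5) ≈ 9.1827

k* ≈ 9.183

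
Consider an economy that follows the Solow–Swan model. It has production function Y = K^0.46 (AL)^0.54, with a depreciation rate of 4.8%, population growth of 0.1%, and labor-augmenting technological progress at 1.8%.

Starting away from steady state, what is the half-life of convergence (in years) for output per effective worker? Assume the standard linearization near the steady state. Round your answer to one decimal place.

Near the steady state the convergence rate is λ = (1 − α)(n + g + δ).
λ = (1 − 0.46) × 0.067 = 0.54 × 0.067 = 0.03618
Half-life = ln 2 / λ = 0.6931 / 0.03618 ≈ 19.16 years

half-life ≈ 19.2 years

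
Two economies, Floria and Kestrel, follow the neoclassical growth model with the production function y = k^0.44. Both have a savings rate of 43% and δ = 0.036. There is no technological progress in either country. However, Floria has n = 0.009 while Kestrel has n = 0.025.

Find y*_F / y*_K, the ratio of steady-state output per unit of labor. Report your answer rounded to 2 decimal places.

y*_F / y*_K ≈ 1.27

Steady-state y* = [s/(n + δ)]^(α/(1−α)), so the ratio is [ (s_F/(n + δ)_F) / (s_K/(n + δ)_K) ]^0.7857.
s_F/(n + δ)_F = 0.43/0.045 = 9.5556; s_K/(n + δ)_K = 0.43/0.061 = 7.0492.
Ratio = (9.5556/7.0492)^0.7857 = 1.3556^0.7857 ≈ 1.2700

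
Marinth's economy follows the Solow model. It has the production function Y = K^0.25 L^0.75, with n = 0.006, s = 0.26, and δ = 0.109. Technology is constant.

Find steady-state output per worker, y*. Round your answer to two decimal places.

y* ≈ 1.31

In steady state, investment equals break-even investment: s·k^α = (n + δ)·k.
Dividing both sides by k: k^(1−α) = s / (n + δ).
k^0.75 = 0.26 / (0.006 + 0.109) = 0.26 / 0.115 = 2.2609
k* = 2.2609^(1/0.75) ≈ 2.9674
y* = (k*)^α = 2.9674^0.25 ≈ 1.3125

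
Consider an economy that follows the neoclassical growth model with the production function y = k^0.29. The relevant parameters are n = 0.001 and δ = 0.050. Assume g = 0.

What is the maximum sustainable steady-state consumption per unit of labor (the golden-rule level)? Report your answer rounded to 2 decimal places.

c_gold ≈ 1.44

At the golden rule, f'(k) = n + δ, so α·k^(α−1) = n + δ and k_gold = (α/(n + δ))^(1/(1−α)).
k_gold = (0.29/0.051)^(1/0.71) = 5.6863^1.4085 ≈ 11.5659
c_gold = f(k_gold) − (n + δ)·k_gold = 2.0339 − 0.051×11.5659 ≈ 1.4440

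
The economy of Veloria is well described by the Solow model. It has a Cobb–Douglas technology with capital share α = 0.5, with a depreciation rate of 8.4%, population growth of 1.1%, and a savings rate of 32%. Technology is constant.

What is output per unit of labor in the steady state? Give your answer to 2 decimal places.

At the steady state, Δk = 0, so s·k^α = (n + δ)·k.
Rearranging, k^(1−α) = s / (n + δ).
k^0.5 = 0.32 / (0.011 + 0.084) = 0.32 / 0.095 = 3.3684
k* = 3.3684^(1/0.5) ≈ 11.3461
y* = (k*)^α = 11.3461^0.5 ≈ 3.3684

y* ≈ 3.37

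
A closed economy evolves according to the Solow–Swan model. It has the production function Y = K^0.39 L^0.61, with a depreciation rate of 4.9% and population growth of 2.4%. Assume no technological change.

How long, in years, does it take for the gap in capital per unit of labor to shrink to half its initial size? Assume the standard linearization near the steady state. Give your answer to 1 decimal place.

Near the steady state the convergence rate is λ = (1 − α)(n + δ).
λ = (1 − 0.39) × 0.073 = 0.61 × 0.073 = 0.04453
Half-life = ln 2 / λ = 0.6931 / 0.04453 ≈ 15.56 years

about 15.6 years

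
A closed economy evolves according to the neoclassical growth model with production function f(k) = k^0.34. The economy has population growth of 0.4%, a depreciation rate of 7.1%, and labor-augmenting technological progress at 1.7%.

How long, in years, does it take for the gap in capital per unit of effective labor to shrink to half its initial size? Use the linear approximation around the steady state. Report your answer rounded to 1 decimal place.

Near the steady state the convergence rate is λ = (1 − α)(n + g + δ).
λ = (1 − 0.34) × 0.092 = 0.66 × 0.092 = 0.06072
Half-life = ln 2 / λ = 0.6931 / 0.06072 ≈ 11.41 years

half-life ≈ 11.4 years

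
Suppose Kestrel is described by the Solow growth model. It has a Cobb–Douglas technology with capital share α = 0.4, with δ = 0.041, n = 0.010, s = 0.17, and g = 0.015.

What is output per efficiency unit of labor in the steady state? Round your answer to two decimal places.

y* = 1.88

In steady state, investment equals break-even investment: s·k^α = (n + g + δ)·k.
Dividing both sides by k: k^(1−α) = s / (n + g + δ).
k^0.6 = 0.17 / (0.010 + 0.015 + 0.041) = 0.17 / 0.066 = 2.5758
k* = 2.5758^(1/0.6) ≈ 4.8401
y* = (k*)^α = 4.8401^0.4 ≈ 1.8791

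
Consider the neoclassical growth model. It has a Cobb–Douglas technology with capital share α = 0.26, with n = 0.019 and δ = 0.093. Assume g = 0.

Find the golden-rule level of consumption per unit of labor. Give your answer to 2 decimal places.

At the golden rule, f'(k) = n + δ, so α·k^(α−1) = n + δ and k_gold = (α/(n + δ))^(1/(1−α)).
k_gold = (0.26/0.112)^(1/0.74) = 2.3214^1.3514 ≈ 3.1209
c_gold = f(k_gold) − (n + δ)·k_gold = 1.3444 − 0.112×3.1209 ≈ 0.9949

c_gold ≈ 0.99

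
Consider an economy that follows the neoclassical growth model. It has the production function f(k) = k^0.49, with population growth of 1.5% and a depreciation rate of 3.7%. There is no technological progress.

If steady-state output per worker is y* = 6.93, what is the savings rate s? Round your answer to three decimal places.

In steady state, investment equals break-even investment: s·k^α = (n + δ)·k.
Since y* = [s/(n + δ)]^(α/(1−α)), we have s/(n + δ) = (y*)^((1−α)/α) = 6.93^1.0408 = 7.4995.
Therefore s = 7.4995 × (n + δ) = 7.4995 × 0.052 = 0.3900.

s ≈ 0.390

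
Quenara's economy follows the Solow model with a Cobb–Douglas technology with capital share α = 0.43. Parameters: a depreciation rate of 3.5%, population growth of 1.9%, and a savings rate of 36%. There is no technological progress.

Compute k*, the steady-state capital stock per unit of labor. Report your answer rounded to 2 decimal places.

Steady state requires s·f(k) = (n + δ)·k, i.e. s·k^α = (n + δ)·k.
Dividing both sides by k: k^(1−α) = s / (n + δ).
k^0.57 = 0.36 / (0.019 + 0.035) = 0.36 / 0.054 = 6.6667
k* = 6.6667^(1/0.57) ≈ 27.8906

k* = 27.89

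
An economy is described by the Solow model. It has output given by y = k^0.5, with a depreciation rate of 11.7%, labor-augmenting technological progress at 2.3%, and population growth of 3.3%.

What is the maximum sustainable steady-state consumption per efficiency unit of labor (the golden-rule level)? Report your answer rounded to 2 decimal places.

At the golden rule, f'(k) = n + g + δ, so α·k^(α−1) = n + g + δ and k_gold = (α/(n + g + δ))^(1/(1−α)).
k_gold = (0.5/0.173)^(1/0.5) = 2.8902^2 ≈ 8.3533
c_gold = f(k_gold) − (n + g + δ)·k_gold = 2.8902 − 0.173×8.3533 ≈ 1.4451

c_gold ≈ 1.45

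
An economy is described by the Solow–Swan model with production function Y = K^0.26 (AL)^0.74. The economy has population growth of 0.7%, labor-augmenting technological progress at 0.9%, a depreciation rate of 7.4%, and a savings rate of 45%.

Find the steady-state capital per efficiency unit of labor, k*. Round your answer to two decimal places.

At the steady state, Δk = 0, so s·k^α = (n + g + δ)·k.
Dividing both sides by k: k^(1−α) = s / (n + g + δ).
k^0.74 = 0.45 / (0.007 + 0.009 + 0.074) = 0.45 / 0.090 = 5.0000
k* = 5.0000^(1/0.74) ≈ 8.8014

k* ≈ 8.80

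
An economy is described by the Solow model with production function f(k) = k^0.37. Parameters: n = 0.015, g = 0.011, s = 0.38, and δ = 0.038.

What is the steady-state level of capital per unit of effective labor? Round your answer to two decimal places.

k* = 16.90

At the steady state, Δk = 0, so s·k^α = (n + g + δ)·k.
Rearranging, k^(1−α) = s / (n + g + δ).
k^0.63 = 0.38 / (0.015 + 0.011 + 0.038) = 0.38 / 0.064 = 5.9375
k* = 5.9375^(1/0.63) ≈ 16.9022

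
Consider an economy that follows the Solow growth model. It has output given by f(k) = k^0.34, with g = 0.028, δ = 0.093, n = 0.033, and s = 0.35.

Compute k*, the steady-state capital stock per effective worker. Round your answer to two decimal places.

At the steady state, Δk = 0, so s·k^α = (n + g + δ)·k.
Rearranging, k^(1−α) = s / (n + g + δ).
k^0.66 = 0.35 / (0.033 + 0.028 + 0.093) = 0.35 / 0.154 = 2.2727
k* = 2.2727^(1/0.66) ≈ 3.4691

k* = 3.47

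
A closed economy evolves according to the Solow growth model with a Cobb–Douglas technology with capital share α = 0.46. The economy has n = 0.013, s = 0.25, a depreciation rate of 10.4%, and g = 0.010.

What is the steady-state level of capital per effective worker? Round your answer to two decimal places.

k* ≈ 3.51

Steady state requires s·f(k) = (n + g + δ)·k, i.e. s·k^α = (n + g + δ)·k.
Dividing both sides by k: k^(1−α) = s / (n + g + δ).
k^0.54 = 0.25 / (0.013 + 0.010 + 0.104) = 0.25 / 0.127 = 1.9685
k* = 1.9685^(1/0.54) ≈ 3.5051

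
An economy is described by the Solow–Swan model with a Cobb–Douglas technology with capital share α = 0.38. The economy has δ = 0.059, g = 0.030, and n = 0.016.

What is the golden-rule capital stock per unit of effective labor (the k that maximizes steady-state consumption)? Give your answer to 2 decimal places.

k_gold ≈ 7.96

The golden rule sets f'(k) = n + g + δ, i.e. α·k^(α−1) = n + g + δ.
So k^(1−α) = α / (n + g + δ) = 0.38 / 0.105 = 3.6190.
k_gold = 3.6190^(1/0.62) ≈ 7.9607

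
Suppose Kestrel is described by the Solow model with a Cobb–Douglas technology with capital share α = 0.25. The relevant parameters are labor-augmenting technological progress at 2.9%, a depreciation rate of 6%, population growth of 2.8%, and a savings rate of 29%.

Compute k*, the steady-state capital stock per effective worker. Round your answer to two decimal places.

At the steady state, Δk = 0, so s·k^α = (n + g + δ)·k.
Dividing both sides by k: k^(1−α) = s / (n + g + δ).
k^0.75 = 0.29 / (0.028 + 0.029 + 0.060) = 0.29 / 0.117 = 2.4786
k* = 2.4786^(1/0.75) ≈ 3.3544

k* = 3.35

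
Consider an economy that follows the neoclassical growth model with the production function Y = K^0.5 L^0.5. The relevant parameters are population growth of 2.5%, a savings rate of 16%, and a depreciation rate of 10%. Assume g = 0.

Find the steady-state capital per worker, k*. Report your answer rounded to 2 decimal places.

k* ≈ 1.64

Steady state requires s·f(k) = (n + δ)·k, i.e. s·k^α = (n + δ)·k.
Rearranging, k^(1−α) = s / (n + δ).
k^0.5 = 0.16 / (0.025 + 0.100) = 0.16 / 0.125 = 1.2800
k* = 1.2800^(1/0.5) ≈ 1.6384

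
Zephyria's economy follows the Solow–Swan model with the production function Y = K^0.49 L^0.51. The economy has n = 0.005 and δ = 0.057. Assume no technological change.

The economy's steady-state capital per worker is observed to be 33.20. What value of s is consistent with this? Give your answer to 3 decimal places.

s ≈ 0.370

Steady state requires s·f(k) = (n + δ)·k, i.e. s·k^α = (n + δ)·k.
So s / (n + δ) = (k*)^(1−α) = 33.20^0.51 = 5.9673.
Therefore s = 5.9673 × (n + δ) = 5.9673 × 0.062 = 0.3700.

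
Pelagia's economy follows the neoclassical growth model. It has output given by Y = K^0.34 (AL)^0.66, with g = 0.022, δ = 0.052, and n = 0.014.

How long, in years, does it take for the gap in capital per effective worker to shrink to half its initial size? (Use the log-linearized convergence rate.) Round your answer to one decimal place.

Near the steady state the convergence rate is λ = (1 − α)(n + g + δ).
λ = (1 − 0.34) × 0.088 = 0.66 × 0.088 = 0.05808
Half-life = ln 2 / λ = 0.6931 / 0.05808 ≈ 11.93 years

half-life ≈ 11.9 years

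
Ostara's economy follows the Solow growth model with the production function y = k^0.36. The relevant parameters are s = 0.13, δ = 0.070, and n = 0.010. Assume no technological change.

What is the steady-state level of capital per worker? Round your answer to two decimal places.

At the steady state, Δk = 0, so s·k^α = (n + δ)·k.
Dividing both sides by k: k^(1−α) = s / (n + δ).
k^0.64 = 0.13 / (0.010 + 0.070) = 0.13 / 0.080 = 1.6250
k* = 1.6250^(1/0.64) ≈ 2.1353

k* ≈ 2.14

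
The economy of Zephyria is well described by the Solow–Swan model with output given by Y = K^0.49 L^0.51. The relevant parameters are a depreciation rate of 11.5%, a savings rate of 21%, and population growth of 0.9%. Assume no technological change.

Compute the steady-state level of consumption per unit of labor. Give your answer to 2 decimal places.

Steady state requires s·f(k) = (n + δ)·k, i.e. s·k^α = (n + δ)·k.
Rearranging, k^(1−α) = s / (n + δ).
k^0.51 = 0.21 / (0.009 + 0.115) = 0.21 / 0.124 = 1.6935
k* = 1.6935^(1/0.51) ≈ 2.8093
y* = (k*)^α = 2.8093^0.49 ≈ 1.6589
c* = (1 − s)·y* = (1 − 0.21) × 1.6589 ≈ 1.3105

c* ≈ 1.31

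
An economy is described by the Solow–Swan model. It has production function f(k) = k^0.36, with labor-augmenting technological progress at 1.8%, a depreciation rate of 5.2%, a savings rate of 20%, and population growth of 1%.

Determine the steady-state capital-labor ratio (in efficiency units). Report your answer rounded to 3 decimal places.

At the steady state, Δk = 0, so s·k^α = (n + g + δ)·k.
Rearranging, k^(1−α) = s / (n + g + δ).
k^0.64 = 0.20 / (0.010 + 0.018 + 0.052) = 0.20 / 0.080 = 2.5000
k* = 2.5000^(1/0.64) ≈ 4.1858

k* ≈ 4.186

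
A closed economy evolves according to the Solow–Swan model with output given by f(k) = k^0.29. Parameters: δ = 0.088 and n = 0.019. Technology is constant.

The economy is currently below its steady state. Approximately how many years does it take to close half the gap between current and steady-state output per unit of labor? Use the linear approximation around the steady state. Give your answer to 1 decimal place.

Near the steady state the convergence rate is λ = (1 − α)(n + δ).
λ = (1 − 0.29) × 0.107 = 0.71 × 0.107 = 0.07597
Half-life = ln 2 / λ = 0.6931 / 0.07597 ≈ 9.12 years

half-life ≈ 9.1 years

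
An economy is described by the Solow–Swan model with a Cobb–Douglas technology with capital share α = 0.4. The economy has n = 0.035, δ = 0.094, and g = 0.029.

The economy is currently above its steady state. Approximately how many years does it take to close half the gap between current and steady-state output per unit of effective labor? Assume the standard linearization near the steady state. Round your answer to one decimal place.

Near the steady state the convergence rate is λ = (1 − α)(n + g + δ).
λ = (1 − 0.4) × 0.158 = 0.6 × 0.158 = 0.0948
Half-life = ln 2 / λ = 0.6931 / 0.0948 ≈ 7.31 years

about 7.3 years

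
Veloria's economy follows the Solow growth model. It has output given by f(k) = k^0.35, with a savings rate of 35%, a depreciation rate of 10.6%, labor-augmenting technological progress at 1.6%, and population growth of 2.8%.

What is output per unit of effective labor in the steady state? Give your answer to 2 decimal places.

Steady state requires s·f(k) = (n + g + δ)·k, i.e. s·k^α = (n + g + δ)·k.
Rearranging, k^(1−α) = s / (n + g + δ).
k^0.65 = 0.35 / (0.028 + 0.016 + 0.106) = 0.35 / 0.150 = 2.3333
k* = 2.3333^(1/0.65) ≈ 3.6822
y* = (k*)^α = 3.6822^0.35 ≈ 1.5781

y* = 1.58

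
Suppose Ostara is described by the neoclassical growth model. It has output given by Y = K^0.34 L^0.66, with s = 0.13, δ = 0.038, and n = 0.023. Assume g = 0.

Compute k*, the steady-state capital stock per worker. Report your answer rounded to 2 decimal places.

At the steady state, Δk = 0, so s·k^α = (n + δ)·k.
Dividing both sides by k: k^(1−α) = s / (n + δ).
k^0.66 = 0.13 / (0.023 + 0.038) = 0.13 / 0.061 = 2.1311
k* = 2.1311^(1/0.66) ≈ 3.1469

k* ≈ 3.15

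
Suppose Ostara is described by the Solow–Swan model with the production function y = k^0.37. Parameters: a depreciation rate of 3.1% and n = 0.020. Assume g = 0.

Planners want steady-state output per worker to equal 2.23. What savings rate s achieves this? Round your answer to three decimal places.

s ≈ 0.200

At the steady state, Δk = 0, so s·k^α = (n + δ)·k.
Since y* = [s/(n + δ)]^(α/(1−α)), we have s/(n + δ) = (y*)^((1−α)/α) = 2.23^1.7027 = 3.9179.
Therefore s = 3.9179 × (n + δ) = 3.9179 × 0.051 = 0.1998.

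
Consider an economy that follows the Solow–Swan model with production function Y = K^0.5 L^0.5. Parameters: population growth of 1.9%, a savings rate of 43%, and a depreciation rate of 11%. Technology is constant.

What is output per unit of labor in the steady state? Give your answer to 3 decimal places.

y* ≈ 3.333

In steady state, investment equals break-even investment: s·k^α = (n + δ)·k.
Rearranging, k^(1−α) = s / (n + δ).
k^0.5 = 0.43 / (0.019 + 0.110) = 0.43 / 0.129 = 3.3333
k* = 3.3333^(1/0.5) ≈ 11.1109
y* = (k*)^α = 11.1109^0.5 ≈ 3.3333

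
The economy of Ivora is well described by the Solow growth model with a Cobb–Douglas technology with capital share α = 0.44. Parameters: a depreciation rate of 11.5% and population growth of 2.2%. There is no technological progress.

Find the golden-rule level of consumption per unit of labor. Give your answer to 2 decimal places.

At the golden rule, f'(k) = n + δ, so α·k^(α−1) = n + δ and k_gold = (α/(n + δ))^(1/(1−α)).
k_gold = (0.44/0.137)^(1/0.56) = 3.2117^1.7857 ≈ 8.0330
c_gold = f(k_gold) − (n + δ)·k_gold = 2.5012 − 0.137×8.0330 ≈ 1.4007

c_gold ≈ 1.40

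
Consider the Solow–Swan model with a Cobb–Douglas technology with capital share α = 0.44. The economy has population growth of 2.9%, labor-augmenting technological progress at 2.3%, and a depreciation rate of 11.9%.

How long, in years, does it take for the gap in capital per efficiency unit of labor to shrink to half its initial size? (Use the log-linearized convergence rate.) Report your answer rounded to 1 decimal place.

Near the steady state the convergence rate is λ = (1 − α)(n + g + δ).
λ = (1 − 0.44) × 0.171 = 0.56 × 0.171 = 0.09576
Half-life = ln 2 / λ = 0.6931 / 0.09576 ≈ 7.24 years

about 7.2 years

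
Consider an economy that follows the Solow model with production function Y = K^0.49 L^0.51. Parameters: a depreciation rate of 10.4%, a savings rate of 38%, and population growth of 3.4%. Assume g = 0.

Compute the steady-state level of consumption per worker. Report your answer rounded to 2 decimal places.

At the steady state, Δk = 0, so s·k^α = (n + δ)·k.
Dividing both sides by k: k^(1−α) = s / (n + δ).
k^0.51 = 0.38 / (0.034 + 0.104) = 0.38 / 0.138 = 2.7536
k* = 2.7536^(1/0.51) ≈ 7.2870
y* = (k*)^α = 7.2870^0.49 ≈ 2.6464
c* = (1 − s)·y* = (1 − 0.38) × 2.6464 ≈ 1.6408

c* = 1.64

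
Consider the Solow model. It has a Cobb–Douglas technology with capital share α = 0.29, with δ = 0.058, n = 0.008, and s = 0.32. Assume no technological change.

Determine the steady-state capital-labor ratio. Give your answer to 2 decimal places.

k* ≈ 9.24

Steady state requires s·f(k) = (n + δ)·k, i.e. s·k^α = (n + δ)·k.
Dividing both sides by k: k^(1−α) = s / (n + δ).
k^0.71 = 0.32 / (0.008 + 0.058) = 0.32 / 0.066 = 4.8485
k* = 4.8485^(1/0.71) ≈ 9.2394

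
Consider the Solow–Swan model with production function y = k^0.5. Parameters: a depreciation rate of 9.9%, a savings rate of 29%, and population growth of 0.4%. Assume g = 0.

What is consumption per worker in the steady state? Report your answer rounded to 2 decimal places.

c* ≈ 2.00

Steady state requires s·f(k) = (n + δ)·k, i.e. s·k^α = (n + δ)·k.
Dividing both sides by k: k^(1−α) = s / (n + δ).
k^0.5 = 0.29 / (0.004 + 0.099) = 0.29 / 0.103 = 2.8155
k* = 2.8155^(1/0.5) ≈ 7.9270
y* = (k*)^α = 7.9270^0.5 ≈ 2.8155
c* = (1 − s)·y* = (1 − 0.29) × 2.8155 ≈ 1.9990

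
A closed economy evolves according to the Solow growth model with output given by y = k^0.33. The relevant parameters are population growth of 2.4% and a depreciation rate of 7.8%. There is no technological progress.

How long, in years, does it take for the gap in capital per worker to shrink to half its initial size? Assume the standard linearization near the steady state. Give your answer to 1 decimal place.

Near the steady state the convergence rate is λ = (1 − α)(n + δ).
λ = (1 − 0.33) × 0.102 = 0.67 × 0.102 = 0.06834
Half-life = ln 2 / λ = 0.6931 / 0.06834 ≈ 10.14 years

t_½ ≈ 10.1 years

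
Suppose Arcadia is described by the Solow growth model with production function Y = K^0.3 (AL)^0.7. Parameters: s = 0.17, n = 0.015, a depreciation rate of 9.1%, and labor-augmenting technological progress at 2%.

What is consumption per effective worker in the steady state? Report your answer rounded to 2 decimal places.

c* ≈ 0.94

Steady state requires s·f(k) = (n + g + δ)·k, i.e. s·k^α = (n + g + δ)·k.
Dividing both sides by k: k^(1−α) = s / (n + g + δ).
k^0.7 = 0.17 / (0.015 + 0.020 + 0.091) = 0.17 / 0.126 = 1.3492
k* = 1.3492^(1/0.7) ≈ 1.5340
y* = (k*)^α = 1.5340^0.3 ≈ 1.1370
c* = (1 − s)·y* = (1 − 0.17) × 1.1370 ≈ 0.9437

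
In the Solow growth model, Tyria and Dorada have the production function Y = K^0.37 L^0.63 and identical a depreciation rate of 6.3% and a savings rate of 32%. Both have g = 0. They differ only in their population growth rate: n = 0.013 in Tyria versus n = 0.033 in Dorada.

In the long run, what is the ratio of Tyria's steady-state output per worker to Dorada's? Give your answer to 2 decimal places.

Steady-state y* = [s/(n + δ)]^(α/(1−α)), so the ratio is [ (s_T/(n + δ)_T) / (s_D/(n + δ)_D) ]^0.5873.
s_T/(n + δ)_T = 0.32/0.076 = 4.2105; s_D/(n + δ)_D = 0.32/0.096 = 3.3333.
Ratio = (4.2105/3.3333)^0.5873 = 1.2632^0.5873 ≈ 1.1471

ratio ≈ 1.15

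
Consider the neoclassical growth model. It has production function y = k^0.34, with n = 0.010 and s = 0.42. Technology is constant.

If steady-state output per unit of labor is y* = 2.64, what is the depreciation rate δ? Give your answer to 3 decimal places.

In steady state, investment equals break-even investment: s·k^α = (n + δ)·k.
Since y* = [s/(n + δ)]^(α/(1−α)), we have s/(n + δ) = (y*)^((1−α)/α) = 2.64^1.9412 = 6.5829.
Therefore n + δ = s / 6.5829 = 0.42 / 6.5829 = 0.0638, so δ = 0.0638 − 0.010 = 0.0538.

δ ≈ 0.054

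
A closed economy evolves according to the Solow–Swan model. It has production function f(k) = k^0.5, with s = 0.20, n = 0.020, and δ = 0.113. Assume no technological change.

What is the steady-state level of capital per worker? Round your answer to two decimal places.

Steady state requires s·f(k) = (n + δ)·k, i.e. s·k^α = (n + δ)·k.
Rearranging, k^(1−α) = s / (n + δ).
k^0.5 = 0.20 / (0.020 + 0.113) = 0.20 / 0.133 = 1.5038
k* = 1.5038^(1/0.5) ≈ 2.2614

k* = 2.26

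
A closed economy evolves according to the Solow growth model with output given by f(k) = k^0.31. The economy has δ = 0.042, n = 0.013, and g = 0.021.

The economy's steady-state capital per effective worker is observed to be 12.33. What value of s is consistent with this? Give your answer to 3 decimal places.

s ≈ 0.430

Steady state requires s·f(k) = (n + g + δ)·k, i.e. s·k^α = (n + g + δ)·k.
So s / (n + g + δ) = (k*)^(1−α) = 12.33^0.69 = 5.6593.
Therefore s = 5.6593 × (n + g + δ) = 5.6593 × 0.076 = 0.4301.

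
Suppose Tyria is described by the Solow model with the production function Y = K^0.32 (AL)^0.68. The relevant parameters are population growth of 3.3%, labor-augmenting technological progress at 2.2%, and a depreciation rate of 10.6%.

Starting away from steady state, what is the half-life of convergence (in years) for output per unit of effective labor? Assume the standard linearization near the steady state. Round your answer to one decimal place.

Near the steady state the convergence rate is λ = (1 − α)(n + g + δ).
λ = (1 − 0.32) × 0.161 = 0.68 × 0.161 = 0.10948
Half-life = ln 2 / λ = 0.6931 / 0.10948 ≈ 6.33 years

about 6.3 years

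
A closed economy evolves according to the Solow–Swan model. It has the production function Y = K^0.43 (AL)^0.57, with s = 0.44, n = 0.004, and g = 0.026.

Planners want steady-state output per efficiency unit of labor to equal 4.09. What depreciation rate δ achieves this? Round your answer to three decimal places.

At the steady state, Δk = 0, so s·k^α = (n + g + δ)·k.
Since y* = [s/(n + g + δ)]^(α/(1−α)), we have s/(n + g + δ) = (y*)^((1−α)/α) = 4.09^1.3256 = 6.4699.
Therefore n + g + δ = s / 6.4699 = 0.44 / 6.4699 = 0.0680, so δ = 0.0680 − 0.030 = 0.0380.

δ ≈ 0.038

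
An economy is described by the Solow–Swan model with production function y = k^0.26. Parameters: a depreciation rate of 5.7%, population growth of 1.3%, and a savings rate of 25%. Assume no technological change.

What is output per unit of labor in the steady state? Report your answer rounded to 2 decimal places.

At the steady state, Δk = 0, so s·k^α = (n + δ)·k.
Dividing both sides by k: k^(1−α) = s / (n + δ).
k^0.74 = 0.25 / (0.013 + 0.057) = 0.25 / 0.070 = 3.5714
k* = 3.5714^(1/0.74) ≈ 5.5857
y* = (k*)^α = 5.5857^0.26 ≈ 1.5640

y* = 1.56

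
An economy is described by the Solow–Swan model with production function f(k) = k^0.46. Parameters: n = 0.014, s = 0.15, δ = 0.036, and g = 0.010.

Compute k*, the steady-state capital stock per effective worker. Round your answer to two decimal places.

k* ≈ 5.46

Steady state requires s·f(k) = (n + g + δ)·k, i.e. s·k^α = (n + g + δ)·k.
Rearranging, k^(1−α) = s / (n + g + δ).
k^0.54 = 0.15 / (0.014 + 0.010 + 0.036) = 0.15 / 0.060 = 2.5000
k* = 2.5000^(1/0.54) ≈ 5.4566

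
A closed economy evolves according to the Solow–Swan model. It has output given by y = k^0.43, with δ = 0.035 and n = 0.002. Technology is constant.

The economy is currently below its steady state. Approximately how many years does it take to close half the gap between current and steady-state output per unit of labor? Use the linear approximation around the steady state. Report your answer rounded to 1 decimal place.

Near the steady state the convergence rate is λ = (1 − α)(n + δ).
λ = (1 − 0.43) × 0.037 = 0.57 × 0.037 = 0.02109
Half-life = ln 2 / λ = 0.6931 / 0.02109 ≈ 32.86 years

t_½ ≈ 32.9 years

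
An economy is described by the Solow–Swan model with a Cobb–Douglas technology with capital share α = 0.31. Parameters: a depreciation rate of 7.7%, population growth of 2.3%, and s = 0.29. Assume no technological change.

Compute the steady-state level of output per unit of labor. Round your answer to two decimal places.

y* = 1.61

In steady state, investment equals break-even investment: s·k^α = (n + δ)·k.
Rearranging, k^(1−α) = s / (n + δ).
k^0.69 = 0.29 / (0.023 + 0.077) = 0.29 / 0.100 = 2.9000
k* = 2.9000^(1/0.69) ≈ 4.6789
y* = (k*)^α = 4.6789^0.31 ≈ 1.6134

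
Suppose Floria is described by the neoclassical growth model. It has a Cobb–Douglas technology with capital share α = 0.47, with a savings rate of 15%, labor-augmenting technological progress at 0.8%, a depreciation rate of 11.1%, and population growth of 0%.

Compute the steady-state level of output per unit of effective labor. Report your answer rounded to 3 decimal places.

Steady state requires s·f(k) = (n + g + δ)·k, i.e. s·k^α = (n + g + δ)·k.
Dividing both sides by k: k^(1−α) = s / (n + g + δ).
k^0.53 = 0.15 / (0.000 + 0.008 + 0.111) = 0.15 / 0.119 = 1.2605
k* = 1.2605^(1/0.53) ≈ 1.5478
y* = (k*)^α = 1.5478^0.47 ≈ 1.2279

y* = 1.228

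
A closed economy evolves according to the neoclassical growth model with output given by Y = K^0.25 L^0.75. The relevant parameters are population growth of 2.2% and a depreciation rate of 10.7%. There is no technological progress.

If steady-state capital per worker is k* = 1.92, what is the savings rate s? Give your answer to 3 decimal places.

Steady state requires s·f(k) = (n + δ)·k, i.e. s·k^α = (n + δ)·k.
So s / (n + δ) = (k*)^(1−α) = 1.92^0.75 = 1.6311.
Therefore s = 1.6311 × (n + δ) = 1.6311 × 0.129 = 0.2104.

s ≈ 0.210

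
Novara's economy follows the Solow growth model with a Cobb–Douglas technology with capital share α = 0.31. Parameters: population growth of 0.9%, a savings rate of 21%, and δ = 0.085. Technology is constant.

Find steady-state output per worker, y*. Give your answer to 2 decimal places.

y* = 1.43

Steady state requires s·f(k) = (n + δ)·k, i.e. s·k^α = (n + δ)·k.
Rearranging, k^(1−α) = s / (n + δ).
k^0.69 = 0.21 / (0.009 + 0.085) = 0.21 / 0.094 = 2.2340
k* = 2.2340^(1/0.69) ≈ 3.2057
y* = (k*)^α = 3.2057^0.31 ≈ 1.4349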